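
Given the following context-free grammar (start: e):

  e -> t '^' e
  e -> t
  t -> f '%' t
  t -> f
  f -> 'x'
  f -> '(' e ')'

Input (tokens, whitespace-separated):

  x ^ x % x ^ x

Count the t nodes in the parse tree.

[e [t [f x]] ^ [e [t [f x] % [t [f x]]] ^ [e [t [f x]]]]]

4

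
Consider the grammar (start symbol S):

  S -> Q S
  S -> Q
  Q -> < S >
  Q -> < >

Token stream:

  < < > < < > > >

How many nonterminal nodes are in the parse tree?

[S [Q < [S [Q < >] [S [Q < [S [Q < >]] >]]] >]]

8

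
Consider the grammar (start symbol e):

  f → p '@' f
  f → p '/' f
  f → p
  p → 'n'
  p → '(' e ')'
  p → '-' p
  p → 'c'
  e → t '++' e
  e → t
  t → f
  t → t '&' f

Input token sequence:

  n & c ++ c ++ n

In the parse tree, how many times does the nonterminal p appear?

4

[e [t [t [f [p n]]] & [f [p c]]] ++ [e [t [f [p c]]] ++ [e [t [f [p n]]]]]]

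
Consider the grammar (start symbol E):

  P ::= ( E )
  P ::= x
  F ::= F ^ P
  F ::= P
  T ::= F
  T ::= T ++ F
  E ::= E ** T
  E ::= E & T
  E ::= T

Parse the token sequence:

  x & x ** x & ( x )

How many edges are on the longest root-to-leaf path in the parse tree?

[E [E [E [E [T [F [P x]]]] & [T [F [P x]]]] ** [T [F [P x]]]] & [T [F [P ( [E [T [F [P x]]]] )]]]]

8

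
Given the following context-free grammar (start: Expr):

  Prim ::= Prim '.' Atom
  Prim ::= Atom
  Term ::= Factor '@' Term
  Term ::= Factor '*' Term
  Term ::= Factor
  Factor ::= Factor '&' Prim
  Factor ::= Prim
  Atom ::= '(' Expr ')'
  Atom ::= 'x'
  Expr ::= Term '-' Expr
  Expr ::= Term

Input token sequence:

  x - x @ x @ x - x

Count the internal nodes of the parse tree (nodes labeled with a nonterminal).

23

[Expr [Term [Factor [Prim [Atom x]]]] - [Expr [Term [Factor [Prim [Atom x]]] @ [Term [Factor [Prim [Atom x]]] @ [Term [Factor [Prim [Atom x]]]]]] - [Expr [Term [Factor [Prim [Atom x]]]]]]]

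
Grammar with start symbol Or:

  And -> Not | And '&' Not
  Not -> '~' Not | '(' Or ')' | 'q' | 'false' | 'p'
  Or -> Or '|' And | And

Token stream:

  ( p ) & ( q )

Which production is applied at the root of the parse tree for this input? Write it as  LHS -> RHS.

[Or [And [And [Not ( [Or [And [Not p]]] )]] & [Not ( [Or [And [Not q]]] )]]]

Or -> And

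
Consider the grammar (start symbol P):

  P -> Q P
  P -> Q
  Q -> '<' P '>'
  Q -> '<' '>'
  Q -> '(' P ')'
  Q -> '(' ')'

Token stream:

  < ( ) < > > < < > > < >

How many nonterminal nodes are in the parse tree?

12

[P [Q < [P [Q ( )] [P [Q < >]]] >] [P [Q < [P [Q < >]] >] [P [Q < >]]]]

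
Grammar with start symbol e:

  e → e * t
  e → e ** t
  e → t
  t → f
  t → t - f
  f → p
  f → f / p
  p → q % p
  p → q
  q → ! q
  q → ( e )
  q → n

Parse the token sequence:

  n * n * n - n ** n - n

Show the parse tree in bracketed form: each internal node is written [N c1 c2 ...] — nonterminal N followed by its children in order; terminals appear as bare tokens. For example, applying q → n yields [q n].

[e [e [e [e [t [f [p [q n]]]]] * [t [f [p [q n]]]]] * [t [t [f [p [q n]]]] - [f [p [q n]]]]] ** [t [t [f [p [q n]]]] - [f [p [q n]]]]]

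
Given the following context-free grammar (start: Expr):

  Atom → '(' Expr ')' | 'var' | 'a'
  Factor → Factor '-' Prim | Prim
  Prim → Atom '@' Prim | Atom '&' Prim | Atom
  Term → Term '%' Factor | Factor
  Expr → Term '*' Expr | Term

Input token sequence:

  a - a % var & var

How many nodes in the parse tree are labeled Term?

2

[Expr [Term [Term [Factor [Factor [Prim [Atom a]]] - [Prim [Atom a]]]] % [Factor [Prim [Atom var] & [Prim [Atom var]]]]]]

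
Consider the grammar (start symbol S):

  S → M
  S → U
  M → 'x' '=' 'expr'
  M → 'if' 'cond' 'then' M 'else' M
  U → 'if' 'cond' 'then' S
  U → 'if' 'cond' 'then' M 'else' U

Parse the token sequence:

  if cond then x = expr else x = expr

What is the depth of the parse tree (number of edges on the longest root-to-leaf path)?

3

[S [M if cond then [M x = expr] else [M x = expr]]]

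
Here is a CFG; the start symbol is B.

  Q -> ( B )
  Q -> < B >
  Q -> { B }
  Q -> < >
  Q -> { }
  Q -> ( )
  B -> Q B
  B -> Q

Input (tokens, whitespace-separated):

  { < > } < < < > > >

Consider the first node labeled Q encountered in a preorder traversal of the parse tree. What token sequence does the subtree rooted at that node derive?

{ < > }

[B [Q { [B [Q < >]] }] [B [Q < [B [Q < [B [Q < >]] >]] >]]]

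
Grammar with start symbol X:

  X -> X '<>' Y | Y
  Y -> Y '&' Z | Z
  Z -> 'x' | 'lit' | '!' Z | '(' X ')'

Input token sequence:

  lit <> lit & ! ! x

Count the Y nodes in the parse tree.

3

[X [X [Y [Z lit]]] <> [Y [Y [Z lit]] & [Z ! [Z ! [Z x]]]]]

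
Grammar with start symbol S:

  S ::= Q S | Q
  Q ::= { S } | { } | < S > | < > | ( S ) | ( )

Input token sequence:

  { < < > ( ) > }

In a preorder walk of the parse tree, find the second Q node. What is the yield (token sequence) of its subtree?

[S [Q { [S [Q < [S [Q < >] [S [Q ( )]]] >]] }]]

< < > ( ) >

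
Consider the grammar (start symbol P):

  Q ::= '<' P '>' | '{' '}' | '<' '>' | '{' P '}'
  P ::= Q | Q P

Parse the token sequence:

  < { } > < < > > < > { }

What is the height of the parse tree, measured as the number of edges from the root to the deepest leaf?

5

[P [Q < [P [Q { }]] >] [P [Q < [P [Q < >]] >] [P [Q < >] [P [Q { }]]]]]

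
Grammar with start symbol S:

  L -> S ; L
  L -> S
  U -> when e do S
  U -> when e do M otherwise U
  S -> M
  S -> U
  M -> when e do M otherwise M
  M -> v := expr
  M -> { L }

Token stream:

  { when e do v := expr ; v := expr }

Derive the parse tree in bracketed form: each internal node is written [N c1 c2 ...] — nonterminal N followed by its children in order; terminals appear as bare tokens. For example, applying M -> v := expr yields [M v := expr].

[S [M { [L [S [U when e do [S [M v := expr]]]] ; [L [S [M v := expr]]]] }]]

S
M
{ L }
{ S ; L }
{ U ; L }
{ when e do S ; L }
{ when e do M ; L }
{ when e do v := expr ; L }
{ when e do v := expr ; S }
{ when e do v := expr ; M }
{ when e do v := expr ; v := expr }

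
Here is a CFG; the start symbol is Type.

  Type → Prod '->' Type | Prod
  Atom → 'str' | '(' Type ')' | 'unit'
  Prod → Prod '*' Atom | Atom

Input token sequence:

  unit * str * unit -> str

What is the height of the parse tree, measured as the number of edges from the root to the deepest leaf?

[Type [Prod [Prod [Prod [Atom unit]] * [Atom str]] * [Atom unit]] -> [Type [Prod [Atom str]]]]

5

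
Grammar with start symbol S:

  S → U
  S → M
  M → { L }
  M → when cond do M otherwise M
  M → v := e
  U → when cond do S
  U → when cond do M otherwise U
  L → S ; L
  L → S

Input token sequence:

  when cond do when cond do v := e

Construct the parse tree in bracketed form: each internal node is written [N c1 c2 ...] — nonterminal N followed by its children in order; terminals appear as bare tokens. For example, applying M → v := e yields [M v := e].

S
U
when cond do S
when cond do U
when cond do when cond do S
when cond do when cond do M
when cond do when cond do v := e

[S [U when cond do [S [U when cond do [S [M v := e]]]]]]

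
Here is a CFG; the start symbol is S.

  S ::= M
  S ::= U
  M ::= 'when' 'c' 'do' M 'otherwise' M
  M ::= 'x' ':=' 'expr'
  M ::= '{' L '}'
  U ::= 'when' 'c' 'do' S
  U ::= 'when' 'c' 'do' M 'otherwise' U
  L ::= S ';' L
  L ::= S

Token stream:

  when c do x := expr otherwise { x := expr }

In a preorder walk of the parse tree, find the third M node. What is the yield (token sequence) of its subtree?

[S [M when c do [M x := expr] otherwise [M { [L [S [M x := expr]]] }]]]

{ x := expr }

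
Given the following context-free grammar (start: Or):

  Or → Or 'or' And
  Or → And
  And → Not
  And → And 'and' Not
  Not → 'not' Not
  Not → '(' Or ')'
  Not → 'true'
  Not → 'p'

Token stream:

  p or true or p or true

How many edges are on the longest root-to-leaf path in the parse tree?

[Or [Or [Or [Or [And [Not p]]] or [And [Not true]]] or [And [Not p]]] or [And [Not true]]]

6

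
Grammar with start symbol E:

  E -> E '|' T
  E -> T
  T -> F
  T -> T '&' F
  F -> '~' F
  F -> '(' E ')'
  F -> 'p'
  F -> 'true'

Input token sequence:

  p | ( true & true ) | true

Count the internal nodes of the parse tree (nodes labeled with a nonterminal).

14

[E [E [E [T [F p]]] | [T [F ( [E [T [T [F true]] & [F true]]] )]]] | [T [F true]]]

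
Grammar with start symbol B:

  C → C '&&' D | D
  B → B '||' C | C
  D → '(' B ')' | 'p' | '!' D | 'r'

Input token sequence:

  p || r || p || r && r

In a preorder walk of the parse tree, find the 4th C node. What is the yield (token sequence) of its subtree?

r && r

[B [B [B [B [C [D p]]] || [C [D r]]] || [C [D p]]] || [C [C [D r]] && [D r]]]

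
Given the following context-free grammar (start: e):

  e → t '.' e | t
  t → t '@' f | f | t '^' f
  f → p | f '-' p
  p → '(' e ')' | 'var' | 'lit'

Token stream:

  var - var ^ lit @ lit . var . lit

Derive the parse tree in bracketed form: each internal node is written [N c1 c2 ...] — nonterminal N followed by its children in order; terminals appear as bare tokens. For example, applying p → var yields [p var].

e
t . e
t @ f . e
t ^ f @ f . e
f ^ f @ f . e
f - p ^ f @ f . e
p - p ^ f @ f . e
var - p ^ f @ f . e
var - var ^ f @ f . e
var - var ^ p @ f . e
var - var ^ lit @ f . e
var - var ^ lit @ p . e
var - var ^ lit @ lit . e
var - var ^ lit @ lit . t . e
var - var ^ lit @ lit . f . e
var - var ^ lit @ lit . p . e
var - var ^ lit @ lit . var . e
var - var ^ lit @ lit . var . t
var - var ^ lit @ lit . var . f
var - var ^ lit @ lit . var . p
var - var ^ lit @ lit . var . lit

[e [t [t [t [f [f [p var]] - [p var]]] ^ [f [p lit]]] @ [f [p lit]]] . [e [t [f [p var]]] . [e [t [f [p lit]]]]]]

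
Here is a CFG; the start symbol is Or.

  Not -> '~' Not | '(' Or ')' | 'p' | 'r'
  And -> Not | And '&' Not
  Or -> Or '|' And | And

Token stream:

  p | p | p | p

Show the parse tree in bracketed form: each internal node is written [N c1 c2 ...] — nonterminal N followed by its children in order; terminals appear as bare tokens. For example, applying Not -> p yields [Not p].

Or
Or | And
Or | And | And
Or | And | And | And
And | And | And | And
Not | And | And | And
p | And | And | And
p | Not | And | And
p | p | And | And
p | p | Not | And
p | p | p | And
p | p | p | Not
p | p | p | p

[Or [Or [Or [Or [And [Not p]]] | [And [Not p]]] | [And [Not p]]] | [And [Not p]]]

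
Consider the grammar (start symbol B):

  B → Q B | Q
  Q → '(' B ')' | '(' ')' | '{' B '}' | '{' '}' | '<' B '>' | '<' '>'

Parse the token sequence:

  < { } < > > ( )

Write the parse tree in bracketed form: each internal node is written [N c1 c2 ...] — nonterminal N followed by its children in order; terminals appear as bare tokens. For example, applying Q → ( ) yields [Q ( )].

[B [Q < [B [Q { }] [B [Q < >]]] >] [B [Q ( )]]]

B
Q B
< B > B
< Q B > B
< { } B > B
< { } Q > B
< { } < > > B
< { } < > > Q
< { } < > > ( )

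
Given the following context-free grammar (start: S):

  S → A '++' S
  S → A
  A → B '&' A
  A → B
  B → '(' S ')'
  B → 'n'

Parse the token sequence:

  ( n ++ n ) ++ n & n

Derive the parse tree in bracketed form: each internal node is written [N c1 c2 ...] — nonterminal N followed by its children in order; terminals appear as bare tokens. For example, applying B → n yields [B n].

S
A ++ S
B ++ S
( S ) ++ S
( A ++ S ) ++ S
( B ++ S ) ++ S
( n ++ S ) ++ S
( n ++ A ) ++ S
( n ++ B ) ++ S
( n ++ n ) ++ S
( n ++ n ) ++ A
( n ++ n ) ++ B & A
( n ++ n ) ++ n & A
( n ++ n ) ++ n & B
( n ++ n ) ++ n & n

[S [A [B ( [S [A [B n]] ++ [S [A [B n]]]] )]] ++ [S [A [B n] & [A [B n]]]]]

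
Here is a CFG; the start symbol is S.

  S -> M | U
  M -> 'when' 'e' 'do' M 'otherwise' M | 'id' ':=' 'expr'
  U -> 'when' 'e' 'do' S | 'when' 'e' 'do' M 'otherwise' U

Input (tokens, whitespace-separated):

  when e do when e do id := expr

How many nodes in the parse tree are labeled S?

3

[S [U when e do [S [U when e do [S [M id := expr]]]]]]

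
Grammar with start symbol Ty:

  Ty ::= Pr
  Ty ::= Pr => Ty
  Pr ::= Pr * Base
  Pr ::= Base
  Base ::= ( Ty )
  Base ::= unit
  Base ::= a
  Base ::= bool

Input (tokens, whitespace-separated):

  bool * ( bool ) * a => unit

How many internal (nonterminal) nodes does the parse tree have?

[Ty [Pr [Pr [Pr [Base bool]] * [Base ( [Ty [Pr [Base bool]]] )]] * [Base a]] => [Ty [Pr [Base unit]]]]

13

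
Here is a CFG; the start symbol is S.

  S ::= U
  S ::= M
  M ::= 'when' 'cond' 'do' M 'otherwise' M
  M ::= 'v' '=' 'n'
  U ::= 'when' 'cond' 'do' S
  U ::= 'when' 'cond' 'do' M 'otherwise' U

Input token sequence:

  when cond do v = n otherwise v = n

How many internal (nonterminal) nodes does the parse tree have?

[S [M when cond do [M v = n] otherwise [M v = n]]]

4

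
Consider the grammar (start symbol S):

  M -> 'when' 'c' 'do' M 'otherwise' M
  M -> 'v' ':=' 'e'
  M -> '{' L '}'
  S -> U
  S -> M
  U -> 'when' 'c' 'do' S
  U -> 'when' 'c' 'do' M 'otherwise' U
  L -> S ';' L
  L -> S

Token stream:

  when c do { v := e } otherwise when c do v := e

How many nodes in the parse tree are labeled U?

[S [U when c do [M { [L [S [M v := e]]] }] otherwise [U when c do [S [M v := e]]]]]

2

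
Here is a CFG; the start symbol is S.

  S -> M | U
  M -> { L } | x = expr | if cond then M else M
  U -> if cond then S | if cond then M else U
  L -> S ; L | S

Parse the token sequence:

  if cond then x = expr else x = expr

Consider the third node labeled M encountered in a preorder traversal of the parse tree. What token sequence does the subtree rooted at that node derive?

x = expr

[S [M if cond then [M x = expr] else [M x = expr]]]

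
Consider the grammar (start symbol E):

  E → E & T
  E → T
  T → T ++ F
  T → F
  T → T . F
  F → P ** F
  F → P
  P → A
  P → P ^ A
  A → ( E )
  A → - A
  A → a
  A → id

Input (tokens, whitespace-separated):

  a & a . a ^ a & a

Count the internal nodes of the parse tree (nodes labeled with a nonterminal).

21

[E [E [E [T [F [P [A a]]]]] & [T [T [F [P [A a]]]] . [F [P [P [A a]] ^ [A a]]]]] & [T [F [P [A a]]]]]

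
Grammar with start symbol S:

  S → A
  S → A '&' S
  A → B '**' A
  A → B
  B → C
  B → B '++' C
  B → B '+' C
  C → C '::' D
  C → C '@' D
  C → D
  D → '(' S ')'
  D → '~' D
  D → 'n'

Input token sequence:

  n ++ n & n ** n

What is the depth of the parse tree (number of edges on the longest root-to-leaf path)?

7

[S [A [B [B [C [D n]]] ++ [C [D n]]]] & [S [A [B [C [D n]]] ** [A [B [C [D n]]]]]]]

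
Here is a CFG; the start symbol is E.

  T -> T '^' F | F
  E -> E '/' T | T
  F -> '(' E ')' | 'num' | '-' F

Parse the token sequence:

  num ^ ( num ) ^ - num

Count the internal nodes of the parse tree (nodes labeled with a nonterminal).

[E [T [T [T [F num]] ^ [F ( [E [T [F num]]] )]] ^ [F - [F num]]]]

11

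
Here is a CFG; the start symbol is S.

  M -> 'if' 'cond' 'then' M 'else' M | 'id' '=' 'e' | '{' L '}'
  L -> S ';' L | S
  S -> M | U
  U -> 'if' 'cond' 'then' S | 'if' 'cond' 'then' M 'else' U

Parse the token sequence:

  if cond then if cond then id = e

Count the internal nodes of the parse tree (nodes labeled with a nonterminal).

6

[S [U if cond then [S [U if cond then [S [M id = e]]]]]]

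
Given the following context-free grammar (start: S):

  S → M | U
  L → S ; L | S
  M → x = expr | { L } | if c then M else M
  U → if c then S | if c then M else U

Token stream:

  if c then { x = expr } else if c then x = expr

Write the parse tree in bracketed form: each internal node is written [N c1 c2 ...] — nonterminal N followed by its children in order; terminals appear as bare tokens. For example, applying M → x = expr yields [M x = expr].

[S [U if c then [M { [L [S [M x = expr]]] }] else [U if c then [S [M x = expr]]]]]

S
U
if c then M else U
if c then { L } else U
if c then { S } else U
if c then { M } else U
if c then { x = expr } else U
if c then { x = expr } else if c then S
if c then { x = expr } else if c then M
if c then { x = expr } else if c then x = expr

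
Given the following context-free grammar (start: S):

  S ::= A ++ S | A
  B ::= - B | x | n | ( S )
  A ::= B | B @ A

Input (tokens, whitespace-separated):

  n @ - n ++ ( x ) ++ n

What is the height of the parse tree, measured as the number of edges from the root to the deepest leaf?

[S [A [B n] @ [A [B - [B n]]]] ++ [S [A [B ( [S [A [B x]]] )]] ++ [S [A [B n]]]]]

7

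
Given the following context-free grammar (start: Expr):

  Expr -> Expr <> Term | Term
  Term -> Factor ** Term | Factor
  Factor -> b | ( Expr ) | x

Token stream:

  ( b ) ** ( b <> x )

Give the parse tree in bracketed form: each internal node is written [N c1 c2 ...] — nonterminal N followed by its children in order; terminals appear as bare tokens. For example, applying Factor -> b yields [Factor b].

[Expr [Term [Factor ( [Expr [Term [Factor b]]] )] ** [Term [Factor ( [Expr [Expr [Term [Factor b]]] <> [Term [Factor x]]] )]]]]

Expr
Term
Factor ** Term
( Expr ) ** Term
( Term ) ** Term
( Factor ) ** Term
( b ) ** Term
( b ) ** Factor
( b ) ** ( Expr )
( b ) ** ( Expr <> Term )
( b ) ** ( Term <> Term )
( b ) ** ( Factor <> Term )
( b ) ** ( b <> Term )
( b ) ** ( b <> Factor )
( b ) ** ( b <> x )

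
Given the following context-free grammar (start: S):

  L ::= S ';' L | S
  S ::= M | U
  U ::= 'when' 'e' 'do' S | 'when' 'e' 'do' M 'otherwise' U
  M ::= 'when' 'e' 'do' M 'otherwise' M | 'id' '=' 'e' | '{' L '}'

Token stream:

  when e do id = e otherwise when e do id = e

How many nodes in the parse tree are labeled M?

[S [U when e do [M id = e] otherwise [U when e do [S [M id = e]]]]]

2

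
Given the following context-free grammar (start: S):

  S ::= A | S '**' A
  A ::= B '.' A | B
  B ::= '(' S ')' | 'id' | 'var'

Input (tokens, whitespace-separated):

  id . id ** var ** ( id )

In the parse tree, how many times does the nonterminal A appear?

[S [S [S [A [B id] . [A [B id]]]] ** [A [B var]]] ** [A [B ( [S [A [B id]]] )]]]

5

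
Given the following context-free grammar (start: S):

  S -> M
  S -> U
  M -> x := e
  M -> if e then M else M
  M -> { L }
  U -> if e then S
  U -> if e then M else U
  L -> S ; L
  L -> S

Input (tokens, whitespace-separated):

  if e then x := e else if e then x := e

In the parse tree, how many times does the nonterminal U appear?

2

[S [U if e then [M x := e] else [U if e then [S [M x := e]]]]]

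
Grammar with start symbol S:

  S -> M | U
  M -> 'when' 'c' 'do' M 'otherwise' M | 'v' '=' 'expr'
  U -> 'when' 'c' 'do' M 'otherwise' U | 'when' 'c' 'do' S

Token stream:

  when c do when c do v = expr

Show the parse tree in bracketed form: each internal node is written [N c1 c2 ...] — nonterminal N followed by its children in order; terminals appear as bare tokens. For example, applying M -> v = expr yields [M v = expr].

S
U
when c do S
when c do U
when c do when c do S
when c do when c do M
when c do when c do v = expr

[S [U when c do [S [U when c do [S [M v = expr]]]]]]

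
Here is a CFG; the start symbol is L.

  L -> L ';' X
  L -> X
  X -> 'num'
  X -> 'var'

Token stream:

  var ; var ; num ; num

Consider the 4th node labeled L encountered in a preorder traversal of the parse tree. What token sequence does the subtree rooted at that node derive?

var

[L [L [L [L [X var]] ; [X var]] ; [X num]] ; [X num]]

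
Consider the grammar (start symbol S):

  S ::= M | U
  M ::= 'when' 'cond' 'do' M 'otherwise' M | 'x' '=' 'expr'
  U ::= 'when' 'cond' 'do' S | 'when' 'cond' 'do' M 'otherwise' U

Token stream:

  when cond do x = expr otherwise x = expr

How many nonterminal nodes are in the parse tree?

[S [M when cond do [M x = expr] otherwise [M x = expr]]]

4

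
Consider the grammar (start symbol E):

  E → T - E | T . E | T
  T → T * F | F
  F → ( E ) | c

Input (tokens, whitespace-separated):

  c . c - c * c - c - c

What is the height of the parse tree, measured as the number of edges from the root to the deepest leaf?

[E [T [F c]] . [E [T [F c]] - [E [T [T [F c]] * [F c]] - [E [T [F c]] - [E [T [F c]]]]]]]

7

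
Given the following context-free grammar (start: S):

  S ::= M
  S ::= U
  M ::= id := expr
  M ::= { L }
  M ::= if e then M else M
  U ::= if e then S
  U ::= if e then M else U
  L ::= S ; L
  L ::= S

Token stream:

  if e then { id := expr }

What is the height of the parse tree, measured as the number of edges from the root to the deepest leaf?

[S [U if e then [S [M { [L [S [M id := expr]]] }]]]]

7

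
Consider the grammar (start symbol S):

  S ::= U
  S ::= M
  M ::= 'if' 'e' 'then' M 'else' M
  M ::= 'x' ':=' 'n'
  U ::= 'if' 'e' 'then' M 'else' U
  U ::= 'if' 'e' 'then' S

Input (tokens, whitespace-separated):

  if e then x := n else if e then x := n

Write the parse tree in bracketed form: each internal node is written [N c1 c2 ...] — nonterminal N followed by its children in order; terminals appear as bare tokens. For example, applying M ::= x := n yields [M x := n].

S
U
if e then M else U
if e then x := n else U
if e then x := n else if e then S
if e then x := n else if e then M
if e then x := n else if e then x := n

[S [U if e then [M x := n] else [U if e then [S [M x := n]]]]]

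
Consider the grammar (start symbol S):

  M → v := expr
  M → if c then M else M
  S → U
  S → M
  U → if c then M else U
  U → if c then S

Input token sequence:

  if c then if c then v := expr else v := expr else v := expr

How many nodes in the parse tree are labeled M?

5

[S [M if c then [M if c then [M v := expr] else [M v := expr]] else [M v := expr]]]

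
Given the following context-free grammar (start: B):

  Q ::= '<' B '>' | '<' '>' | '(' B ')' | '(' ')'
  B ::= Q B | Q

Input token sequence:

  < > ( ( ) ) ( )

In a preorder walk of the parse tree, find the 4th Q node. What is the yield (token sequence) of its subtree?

( )

[B [Q < >] [B [Q ( [B [Q ( )]] )] [B [Q ( )]]]]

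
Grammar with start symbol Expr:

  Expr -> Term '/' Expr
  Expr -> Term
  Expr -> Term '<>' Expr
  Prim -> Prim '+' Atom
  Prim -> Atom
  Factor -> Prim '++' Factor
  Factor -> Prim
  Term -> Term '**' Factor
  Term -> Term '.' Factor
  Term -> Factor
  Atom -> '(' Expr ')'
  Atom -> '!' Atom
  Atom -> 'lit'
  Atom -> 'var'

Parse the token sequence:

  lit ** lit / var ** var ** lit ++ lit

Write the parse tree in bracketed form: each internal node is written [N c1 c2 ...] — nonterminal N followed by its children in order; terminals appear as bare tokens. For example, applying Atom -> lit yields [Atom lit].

[Expr [Term [Term [Factor [Prim [Atom lit]]]] ** [Factor [Prim [Atom lit]]]] / [Expr [Term [Term [Term [Factor [Prim [Atom var]]]] ** [Factor [Prim [Atom var]]]] ** [Factor [Prim [Atom lit]] ++ [Factor [Prim [Atom lit]]]]]]]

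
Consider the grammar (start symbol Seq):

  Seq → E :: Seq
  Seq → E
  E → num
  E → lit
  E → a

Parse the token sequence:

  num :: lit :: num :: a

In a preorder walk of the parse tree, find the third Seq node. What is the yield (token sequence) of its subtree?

[Seq [E num] :: [Seq [E lit] :: [Seq [E num] :: [Seq [E a]]]]]

num :: a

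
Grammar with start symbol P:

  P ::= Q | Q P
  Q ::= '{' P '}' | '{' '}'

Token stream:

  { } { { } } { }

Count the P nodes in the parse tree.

[P [Q { }] [P [Q { [P [Q { }]] }] [P [Q { }]]]]

4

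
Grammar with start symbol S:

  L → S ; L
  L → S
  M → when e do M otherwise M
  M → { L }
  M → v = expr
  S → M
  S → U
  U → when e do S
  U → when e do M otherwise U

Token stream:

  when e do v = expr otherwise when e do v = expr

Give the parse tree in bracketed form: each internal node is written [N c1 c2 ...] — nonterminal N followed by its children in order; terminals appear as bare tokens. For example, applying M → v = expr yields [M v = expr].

S
U
when e do M otherwise U
when e do v = expr otherwise U
when e do v = expr otherwise when e do S
when e do v = expr otherwise when e do M
when e do v = expr otherwise when e do v = expr

[S [U when e do [M v = expr] otherwise [U when e do [S [M v = expr]]]]]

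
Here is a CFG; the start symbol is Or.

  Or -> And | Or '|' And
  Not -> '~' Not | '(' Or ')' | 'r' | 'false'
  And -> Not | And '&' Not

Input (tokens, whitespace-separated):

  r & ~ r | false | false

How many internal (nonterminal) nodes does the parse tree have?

12

[Or [Or [Or [And [And [Not r]] & [Not ~ [Not r]]]] | [And [Not false]]] | [And [Not false]]]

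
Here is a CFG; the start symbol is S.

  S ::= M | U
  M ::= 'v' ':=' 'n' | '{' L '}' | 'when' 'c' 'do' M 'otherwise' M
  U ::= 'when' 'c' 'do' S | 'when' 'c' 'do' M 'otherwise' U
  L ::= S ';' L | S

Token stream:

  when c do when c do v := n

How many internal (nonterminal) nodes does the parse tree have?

[S [U when c do [S [U when c do [S [M v := n]]]]]]

6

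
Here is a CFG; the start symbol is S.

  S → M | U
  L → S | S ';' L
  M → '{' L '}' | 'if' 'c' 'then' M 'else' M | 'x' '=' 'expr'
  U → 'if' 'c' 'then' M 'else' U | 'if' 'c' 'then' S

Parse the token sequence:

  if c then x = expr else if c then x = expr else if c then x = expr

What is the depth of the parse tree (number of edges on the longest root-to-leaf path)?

[S [U if c then [M x = expr] else [U if c then [M x = expr] else [U if c then [S [M x = expr]]]]]]

6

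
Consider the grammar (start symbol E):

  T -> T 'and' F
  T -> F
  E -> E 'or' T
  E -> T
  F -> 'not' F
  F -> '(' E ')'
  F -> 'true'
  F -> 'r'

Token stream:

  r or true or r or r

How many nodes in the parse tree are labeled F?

4

[E [E [E [E [T [F r]]] or [T [F true]]] or [T [F r]]] or [T [F r]]]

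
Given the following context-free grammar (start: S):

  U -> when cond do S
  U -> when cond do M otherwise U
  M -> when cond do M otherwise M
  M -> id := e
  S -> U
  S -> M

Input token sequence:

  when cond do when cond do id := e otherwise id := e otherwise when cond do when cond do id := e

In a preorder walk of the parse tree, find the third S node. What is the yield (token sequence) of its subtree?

[S [U when cond do [M when cond do [M id := e] otherwise [M id := e]] otherwise [U when cond do [S [U when cond do [S [M id := e]]]]]]]

id := e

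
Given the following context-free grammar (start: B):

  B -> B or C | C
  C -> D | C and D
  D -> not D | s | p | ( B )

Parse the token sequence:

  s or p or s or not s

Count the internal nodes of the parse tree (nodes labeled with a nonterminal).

13

[B [B [B [B [C [D s]]] or [C [D p]]] or [C [D s]]] or [C [D not [D s]]]]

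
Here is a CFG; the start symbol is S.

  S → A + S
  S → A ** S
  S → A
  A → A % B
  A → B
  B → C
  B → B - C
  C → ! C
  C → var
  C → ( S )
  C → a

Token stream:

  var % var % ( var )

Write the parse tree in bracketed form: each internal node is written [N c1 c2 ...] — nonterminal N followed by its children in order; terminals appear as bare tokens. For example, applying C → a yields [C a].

[S [A [A [A [B [C var]]] % [B [C var]]] % [B [C ( [S [A [B [C var]]]] )]]]]

S
A
A % B
A % B % B
B % B % B
C % B % B
var % B % B
var % C % B
var % var % B
var % var % C
var % var % ( S )
var % var % ( A )
var % var % ( B )
var % var % ( C )
var % var % ( var )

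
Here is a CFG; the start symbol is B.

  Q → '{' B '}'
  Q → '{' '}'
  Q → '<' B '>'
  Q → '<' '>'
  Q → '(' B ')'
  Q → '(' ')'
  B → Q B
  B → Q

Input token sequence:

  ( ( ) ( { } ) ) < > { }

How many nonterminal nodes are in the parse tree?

12

[B [Q ( [B [Q ( )] [B [Q ( [B [Q { }]] )]]] )] [B [Q < >] [B [Q { }]]]]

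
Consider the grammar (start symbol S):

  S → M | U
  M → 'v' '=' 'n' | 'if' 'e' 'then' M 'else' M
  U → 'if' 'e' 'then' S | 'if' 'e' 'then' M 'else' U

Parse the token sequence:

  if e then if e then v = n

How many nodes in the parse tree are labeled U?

[S [U if e then [S [U if e then [S [M v = n]]]]]]

2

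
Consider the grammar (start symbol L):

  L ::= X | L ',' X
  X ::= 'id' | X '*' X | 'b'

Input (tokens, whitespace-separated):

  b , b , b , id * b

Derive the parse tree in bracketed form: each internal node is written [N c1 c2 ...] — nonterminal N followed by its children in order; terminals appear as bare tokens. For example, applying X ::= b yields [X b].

[L [L [L [L [X b]] , [X b]] , [X b]] , [X [X id] * [X b]]]

L
L , X
L , X , X
L , X , X , X
X , X , X , X
b , X , X , X
b , b , X , X
b , b , b , X
b , b , b , X * X
b , b , b , id * X
b , b , b , id * b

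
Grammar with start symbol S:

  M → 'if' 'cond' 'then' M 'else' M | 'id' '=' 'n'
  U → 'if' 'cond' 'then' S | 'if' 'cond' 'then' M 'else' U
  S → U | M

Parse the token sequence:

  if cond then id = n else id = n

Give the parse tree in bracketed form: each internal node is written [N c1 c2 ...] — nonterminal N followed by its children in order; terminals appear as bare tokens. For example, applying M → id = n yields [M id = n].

[S [M if cond then [M id = n] else [M id = n]]]

S
M
if cond then M else M
if cond then id = n else M
if cond then id = n else id = n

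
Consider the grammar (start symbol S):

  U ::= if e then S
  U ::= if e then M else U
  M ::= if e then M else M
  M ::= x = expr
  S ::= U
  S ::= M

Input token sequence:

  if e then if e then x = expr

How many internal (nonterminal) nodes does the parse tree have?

[S [U if e then [S [U if e then [S [M x = expr]]]]]]

6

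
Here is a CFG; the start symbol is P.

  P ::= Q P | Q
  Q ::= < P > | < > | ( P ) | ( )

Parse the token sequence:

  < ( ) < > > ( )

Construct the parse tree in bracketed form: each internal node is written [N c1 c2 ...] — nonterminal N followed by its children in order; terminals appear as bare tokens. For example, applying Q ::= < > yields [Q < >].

P
Q P
< P > P
< Q P > P
< ( ) P > P
< ( ) Q > P
< ( ) < > > P
< ( ) < > > Q
< ( ) < > > ( )

[P [Q < [P [Q ( )] [P [Q < >]]] >] [P [Q ( )]]]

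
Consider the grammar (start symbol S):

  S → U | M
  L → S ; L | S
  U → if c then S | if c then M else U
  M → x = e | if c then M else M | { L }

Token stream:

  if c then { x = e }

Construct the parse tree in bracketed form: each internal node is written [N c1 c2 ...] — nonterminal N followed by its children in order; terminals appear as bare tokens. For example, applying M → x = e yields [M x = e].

[S [U if c then [S [M { [L [S [M x = e]]] }]]]]

S
U
if c then S
if c then M
if c then { L }
if c then { S }
if c then { M }
if c then { x = e }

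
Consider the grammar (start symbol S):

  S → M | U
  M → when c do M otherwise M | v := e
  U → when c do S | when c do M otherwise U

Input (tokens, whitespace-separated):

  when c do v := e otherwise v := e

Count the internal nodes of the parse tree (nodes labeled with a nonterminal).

[S [M when c do [M v := e] otherwise [M v := e]]]

4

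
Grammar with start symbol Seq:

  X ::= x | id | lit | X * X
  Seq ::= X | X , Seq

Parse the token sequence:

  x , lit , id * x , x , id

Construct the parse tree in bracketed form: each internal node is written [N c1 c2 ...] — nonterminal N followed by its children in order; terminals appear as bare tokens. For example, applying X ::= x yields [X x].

Seq
X , Seq
x , Seq
x , X , Seq
x , lit , Seq
x , lit , X , Seq
x , lit , X * X , Seq
x , lit , id * X , Seq
x , lit , id * x , Seq
x , lit , id * x , X , Seq
x , lit , id * x , x , Seq
x , lit , id * x , x , X
x , lit , id * x , x , id

[Seq [X x] , [Seq [X lit] , [Seq [X [X id] * [X x]] , [Seq [X x] , [Seq [X id]]]]]]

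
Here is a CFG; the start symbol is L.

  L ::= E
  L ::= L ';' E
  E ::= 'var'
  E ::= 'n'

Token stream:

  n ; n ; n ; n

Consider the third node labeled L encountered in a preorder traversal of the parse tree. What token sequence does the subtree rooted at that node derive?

[L [L [L [L [E n]] ; [E n]] ; [E n]] ; [E n]]

n ; n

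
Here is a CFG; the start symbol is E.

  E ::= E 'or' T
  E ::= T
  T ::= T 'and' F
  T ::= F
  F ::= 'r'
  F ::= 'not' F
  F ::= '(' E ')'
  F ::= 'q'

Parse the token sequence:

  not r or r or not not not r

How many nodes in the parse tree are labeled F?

[E [E [E [T [F not [F r]]]] or [T [F r]]] or [T [F not [F not [F not [F r]]]]]]

7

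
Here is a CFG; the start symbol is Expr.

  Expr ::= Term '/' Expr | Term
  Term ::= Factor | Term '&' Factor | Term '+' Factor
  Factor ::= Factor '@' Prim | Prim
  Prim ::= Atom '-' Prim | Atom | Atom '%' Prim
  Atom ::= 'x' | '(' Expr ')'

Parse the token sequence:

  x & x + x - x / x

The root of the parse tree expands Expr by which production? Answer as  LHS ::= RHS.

Expr ::= Term '/' Expr

[Expr [Term [Term [Term [Factor [Prim [Atom x]]]] & [Factor [Prim [Atom x]]]] + [Factor [Prim [Atom x] - [Prim [Atom x]]]]] / [Expr [Term [Factor [Prim [Atom x]]]]]]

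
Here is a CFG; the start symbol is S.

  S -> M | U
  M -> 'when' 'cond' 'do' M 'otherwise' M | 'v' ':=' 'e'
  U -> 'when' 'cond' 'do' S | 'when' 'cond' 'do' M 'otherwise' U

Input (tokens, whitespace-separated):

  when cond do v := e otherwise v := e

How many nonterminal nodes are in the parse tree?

[S [M when cond do [M v := e] otherwise [M v := e]]]

4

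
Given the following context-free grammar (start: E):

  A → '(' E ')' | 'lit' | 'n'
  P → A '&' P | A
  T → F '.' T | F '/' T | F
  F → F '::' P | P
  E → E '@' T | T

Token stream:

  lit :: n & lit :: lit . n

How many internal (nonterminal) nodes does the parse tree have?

[E [T [F [F [F [P [A lit]]] :: [P [A n] & [P [A lit]]]] :: [P [A lit]]] . [T [F [P [A n]]]]]]

17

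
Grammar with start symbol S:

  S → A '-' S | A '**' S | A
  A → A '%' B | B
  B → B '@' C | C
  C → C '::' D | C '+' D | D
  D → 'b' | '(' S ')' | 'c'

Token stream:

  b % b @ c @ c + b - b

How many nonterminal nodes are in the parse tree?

22

[S [A [A [B [C [D b]]]] % [B [B [B [C [D b]]] @ [C [D c]]] @ [C [C [D c]] + [D b]]]] - [S [A [B [C [D b]]]]]]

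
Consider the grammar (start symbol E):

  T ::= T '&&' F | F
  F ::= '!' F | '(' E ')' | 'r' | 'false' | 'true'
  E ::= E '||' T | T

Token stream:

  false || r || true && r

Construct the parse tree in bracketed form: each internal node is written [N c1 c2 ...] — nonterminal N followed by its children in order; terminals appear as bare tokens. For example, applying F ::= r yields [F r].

[E [E [E [T [F false]]] || [T [F r]]] || [T [T [F true]] && [F r]]]

E
E || T
E || T || T
T || T || T
F || T || T
false || T || T
false || F || T
false || r || T
false || r || T && F
false || r || F && F
false || r || true && F
false || r || true && r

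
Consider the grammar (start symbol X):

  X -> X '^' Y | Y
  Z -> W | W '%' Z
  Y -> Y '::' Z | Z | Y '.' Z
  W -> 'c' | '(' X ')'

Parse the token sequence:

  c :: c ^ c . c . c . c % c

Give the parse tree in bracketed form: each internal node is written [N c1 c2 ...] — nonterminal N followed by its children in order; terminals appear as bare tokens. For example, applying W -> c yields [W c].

X
X ^ Y
Y ^ Y
Y :: Z ^ Y
Z :: Z ^ Y
W :: Z ^ Y
c :: Z ^ Y
c :: W ^ Y
c :: c ^ Y
c :: c ^ Y . Z
c :: c ^ Y . Z . Z
c :: c ^ Y . Z . Z . Z
c :: c ^ Z . Z . Z . Z
c :: c ^ W . Z . Z . Z
c :: c ^ c . Z . Z . Z
c :: c ^ c . W . Z . Z
c :: c ^ c . c . Z . Z
c :: c ^ c . c . W . Z
c :: c ^ c . c . c . Z
c :: c ^ c . c . c . W % Z
c :: c ^ c . c . c . c % Z
c :: c ^ c . c . c . c % W
c :: c ^ c . c . c . c % c

[X [X [Y [Y [Z [W c]]] :: [Z [W c]]]] ^ [Y [Y [Y [Y [Z [W c]]] . [Z [W c]]] . [Z [W c]]] . [Z [W c] % [Z [W c]]]]]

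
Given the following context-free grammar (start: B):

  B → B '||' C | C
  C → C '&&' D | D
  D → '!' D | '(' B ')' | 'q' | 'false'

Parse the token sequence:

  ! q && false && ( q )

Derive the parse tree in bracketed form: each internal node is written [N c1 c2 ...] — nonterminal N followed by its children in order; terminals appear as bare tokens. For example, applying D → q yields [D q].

[B [C [C [C [D ! [D q]]] && [D false]] && [D ( [B [C [D q]]] )]]]

B
C
C && D
C && D && D
D && D && D
! D && D && D
! q && D && D
! q && false && D
! q && false && ( B )
! q && false && ( C )
! q && false && ( D )
! q && false && ( q )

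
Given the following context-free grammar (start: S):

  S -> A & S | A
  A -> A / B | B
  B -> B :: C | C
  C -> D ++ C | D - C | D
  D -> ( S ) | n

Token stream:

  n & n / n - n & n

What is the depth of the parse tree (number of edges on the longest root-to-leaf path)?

7

[S [A [B [C [D n]]]] & [S [A [A [B [C [D n]]]] / [B [C [D n] - [C [D n]]]]] & [S [A [B [C [D n]]]]]]]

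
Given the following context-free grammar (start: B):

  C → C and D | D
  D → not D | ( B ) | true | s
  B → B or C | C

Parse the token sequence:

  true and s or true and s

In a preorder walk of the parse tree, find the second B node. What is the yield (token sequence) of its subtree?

true and s

[B [B [C [C [D true]] and [D s]]] or [C [C [D true]] and [D s]]]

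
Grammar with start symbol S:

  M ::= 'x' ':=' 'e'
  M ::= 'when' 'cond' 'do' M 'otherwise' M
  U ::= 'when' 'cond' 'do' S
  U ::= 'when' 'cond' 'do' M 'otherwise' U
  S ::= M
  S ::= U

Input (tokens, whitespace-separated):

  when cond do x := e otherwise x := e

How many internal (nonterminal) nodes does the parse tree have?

4

[S [M when cond do [M x := e] otherwise [M x := e]]]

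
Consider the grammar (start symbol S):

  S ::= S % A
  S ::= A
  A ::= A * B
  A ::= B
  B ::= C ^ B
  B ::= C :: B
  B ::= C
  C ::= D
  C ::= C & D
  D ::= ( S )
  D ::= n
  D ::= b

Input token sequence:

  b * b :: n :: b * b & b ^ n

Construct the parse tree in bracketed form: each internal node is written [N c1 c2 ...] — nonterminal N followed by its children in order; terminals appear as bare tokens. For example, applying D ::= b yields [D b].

[S [A [A [A [B [C [D b]]]] * [B [C [D b]] :: [B [C [D n]] :: [B [C [D b]]]]]] * [B [C [C [D b]] & [D b]] ^ [B [C [D n]]]]]]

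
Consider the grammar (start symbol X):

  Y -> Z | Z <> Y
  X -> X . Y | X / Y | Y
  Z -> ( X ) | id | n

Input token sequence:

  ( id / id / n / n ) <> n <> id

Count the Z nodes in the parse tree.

7

[X [Y [Z ( [X [X [X [X [Y [Z id]]] / [Y [Z id]]] / [Y [Z n]]] / [Y [Z n]]] )] <> [Y [Z n] <> [Y [Z id]]]]]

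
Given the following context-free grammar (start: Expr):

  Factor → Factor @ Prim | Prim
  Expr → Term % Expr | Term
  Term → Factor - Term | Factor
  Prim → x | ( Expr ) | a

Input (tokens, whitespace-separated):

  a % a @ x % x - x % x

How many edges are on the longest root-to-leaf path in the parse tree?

7

[Expr [Term [Factor [Prim a]]] % [Expr [Term [Factor [Factor [Prim a]] @ [Prim x]]] % [Expr [Term [Factor [Prim x]] - [Term [Factor [Prim x]]]] % [Expr [Term [Factor [Prim x]]]]]]]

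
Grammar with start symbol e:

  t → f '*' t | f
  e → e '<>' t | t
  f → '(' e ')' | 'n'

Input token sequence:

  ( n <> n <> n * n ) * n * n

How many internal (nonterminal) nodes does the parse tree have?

[e [t [f ( [e [e [e [t [f n]]] <> [t [f n]]] <> [t [f n] * [t [f n]]]] )] * [t [f n] * [t [f n]]]]]

18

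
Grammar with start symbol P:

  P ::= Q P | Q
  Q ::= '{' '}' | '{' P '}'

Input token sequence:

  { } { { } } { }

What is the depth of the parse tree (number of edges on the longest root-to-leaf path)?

[P [Q { }] [P [Q { [P [Q { }]] }] [P [Q { }]]]]

5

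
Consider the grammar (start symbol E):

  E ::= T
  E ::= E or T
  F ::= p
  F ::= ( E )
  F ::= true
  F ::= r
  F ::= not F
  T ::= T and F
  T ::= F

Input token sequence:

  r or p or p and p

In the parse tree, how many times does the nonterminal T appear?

4

[E [E [E [T [F r]]] or [T [F p]]] or [T [T [F p]] and [F p]]]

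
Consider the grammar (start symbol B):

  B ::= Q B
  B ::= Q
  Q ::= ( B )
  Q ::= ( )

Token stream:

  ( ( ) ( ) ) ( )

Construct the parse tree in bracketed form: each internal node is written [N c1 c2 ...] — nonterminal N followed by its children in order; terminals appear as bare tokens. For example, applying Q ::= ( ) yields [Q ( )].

B
Q B
( B ) B
( Q B ) B
( ( ) B ) B
( ( ) Q ) B
( ( ) ( ) ) B
( ( ) ( ) ) Q
( ( ) ( ) ) ( )

[B [Q ( [B [Q ( )] [B [Q ( )]]] )] [B [Q ( )]]]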